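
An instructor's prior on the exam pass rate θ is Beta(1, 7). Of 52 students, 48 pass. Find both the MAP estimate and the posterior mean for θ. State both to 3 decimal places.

Posterior: Beta(1+48, 7+4) = Beta(49, 11).
Mode = (49−1)/(49+11−2) = 48/58 = 0.828.
Mean = 49/(49+11) = 49/60 = 0.817.

MAP estimate = 0.828, posterior mean = 0.817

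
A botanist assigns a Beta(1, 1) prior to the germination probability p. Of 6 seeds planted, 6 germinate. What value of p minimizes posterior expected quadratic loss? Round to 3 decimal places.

Posterior: Beta(1+6, 1+0) = Beta(7, 1).
Since β = 1 ≤ 1 and α > 1, the Beta density is monotone increasing on [0,1]; the mode is at 1.
Mean = 7/(7+1) = 0.875.
Quadratic loss ⇒ the optimal estimator is the posterior mean.

0.875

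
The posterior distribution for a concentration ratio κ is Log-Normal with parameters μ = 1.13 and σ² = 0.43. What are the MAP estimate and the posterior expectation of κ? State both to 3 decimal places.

MAP: 2.014. Posterior mean: 3.838.

Mode = exp(μ − σ²) = exp(0.70) = 2.014.
Mean = exp(μ + σ²/2) = exp(1.345) = 3.838.
The mean is pulled above the mode by the posterior's right skew.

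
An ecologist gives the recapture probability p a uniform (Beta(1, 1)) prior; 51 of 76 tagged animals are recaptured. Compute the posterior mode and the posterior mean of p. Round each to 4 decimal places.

Posterior: Beta(1+51, 1+25) = Beta(52, 26).
Mode = (52−1)/(52+26−2) = 51/76 = 0.6711.
Mean = 52/(52+26) = 52/78 = 0.6667.

MAP: 0.6711. Posterior mean: 0.6667.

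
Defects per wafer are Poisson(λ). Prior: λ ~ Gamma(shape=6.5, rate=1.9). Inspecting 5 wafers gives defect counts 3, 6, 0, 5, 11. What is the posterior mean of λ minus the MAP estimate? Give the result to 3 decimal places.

0.145

Σ counts = 25. Posterior: Gamma(shape = 6.5+25 = 31.5, rate = 1.9+5 = 6.9).
Mode = (α−1)/β = 30.5/6.9 = 4.420.
Mean = α/β = 31.5/6.9 = 4.565.
Difference = 4.565 − 4.420 = 0.145.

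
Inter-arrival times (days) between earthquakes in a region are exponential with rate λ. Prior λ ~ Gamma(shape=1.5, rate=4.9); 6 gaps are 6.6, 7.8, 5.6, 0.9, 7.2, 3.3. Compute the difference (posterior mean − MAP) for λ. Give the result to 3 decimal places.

Σ times = 31.4. Posterior: Gamma(shape = 1.5+6 = 7.5, rate = 4.9+31.4 = 36.3).
Mode = (α−1)/β = 6.5/36.3 = 0.179.
Mean = α/β = 7.5/36.3 = 0.207.
Difference = 0.207 − 0.179 = 0.028.

0.028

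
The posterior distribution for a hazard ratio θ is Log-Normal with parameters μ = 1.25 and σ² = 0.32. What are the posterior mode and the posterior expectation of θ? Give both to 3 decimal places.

Mode = exp(μ − σ²) = exp(0.93) = 2.535.
Mean = exp(μ + σ²/2) = exp(1.410) = 4.096.

MAP: 2.535. Posterior mean: 4.096.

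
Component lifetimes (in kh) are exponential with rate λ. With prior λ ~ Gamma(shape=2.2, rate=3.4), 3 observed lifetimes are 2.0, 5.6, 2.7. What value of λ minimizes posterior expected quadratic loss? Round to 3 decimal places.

0.380

Σ times = 10.3. Posterior: Gamma(shape = 2.2+3 = 5.2, rate = 3.4+10.3 = 13.7).
Mode = (α−1)/β = 4.2/13.7 = 0.307.
Mean = α/β = 5.2/13.7 = 0.380.
Quadratic loss ⇒ the optimal estimator is the posterior mean.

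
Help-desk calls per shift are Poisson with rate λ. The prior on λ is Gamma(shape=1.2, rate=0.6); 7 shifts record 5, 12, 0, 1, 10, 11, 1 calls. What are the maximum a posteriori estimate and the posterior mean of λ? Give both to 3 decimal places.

Σ counts = 40. Posterior: Gamma(shape = 1.2+40 = 41.2, rate = 0.6+7 = 7.6).
Mode = (α−1)/β = 40.2/7.6 = 5.289.
Mean = α/β = 41.2/7.6 = 5.421.

MAP = 5.289; posterior mean = 5.421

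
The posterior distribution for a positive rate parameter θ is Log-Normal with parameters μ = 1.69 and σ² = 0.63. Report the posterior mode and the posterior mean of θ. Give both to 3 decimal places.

Mode = exp(μ − σ²) = exp(1.06) = 2.886.
Mean = exp(μ + σ²/2) = exp(2.005) = 7.426.
Mean > mode: the posterior has a right tail.

MAP = 2.886, posterior mean = 7.426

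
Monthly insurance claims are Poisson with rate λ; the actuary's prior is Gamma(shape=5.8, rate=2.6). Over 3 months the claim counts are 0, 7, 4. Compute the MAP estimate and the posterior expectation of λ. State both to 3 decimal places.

λ_MAP = 2.821, E[λ|data] = 3.000

Σ counts = 11. Posterior: Gamma(shape = 5.8+11 = 16.8, rate = 2.6+3 = 5.6).
Mode = (α−1)/β = 15.8/5.6 = 2.821.
Mean = α/β = 16.8/5.6 = 3.000.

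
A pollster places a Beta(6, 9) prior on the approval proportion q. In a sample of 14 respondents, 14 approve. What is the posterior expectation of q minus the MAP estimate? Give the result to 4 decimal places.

Posterior: Beta(6+14, 9+0) = Beta(20, 9).
Mode = (20−1)/(20+9−2) = 19/27 = 0.7037.
Mean = 20/(20+9) = 20/29 = 0.6897.
Difference = 0.6897 − 0.7037 = -0.0140.

-0.0140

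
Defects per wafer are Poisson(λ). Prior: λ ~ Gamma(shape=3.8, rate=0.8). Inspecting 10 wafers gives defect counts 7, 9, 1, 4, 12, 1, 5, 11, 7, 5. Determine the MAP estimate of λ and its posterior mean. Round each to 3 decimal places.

MAP estimate = 6.000, posterior mean = 6.093

Σ counts = 62. Posterior: Gamma(shape = 3.8+62 = 65.8, rate = 0.8+10 = 10.8).
Mode = (α−1)/β = 64.8/10.8 = 6.000.
Mean = α/β = 65.8/10.8 = 6.093.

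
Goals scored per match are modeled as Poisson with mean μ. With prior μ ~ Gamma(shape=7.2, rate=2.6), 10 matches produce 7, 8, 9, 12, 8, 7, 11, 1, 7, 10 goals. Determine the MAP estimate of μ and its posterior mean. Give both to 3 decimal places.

Σ counts = 80. Posterior: Gamma(shape = 7.2+80 = 87.2, rate = 2.6+10 = 12.6).
Mode = (α−1)/β = 86.2/12.6 = 6.841.
Mean = α/β = 87.2/12.6 = 6.921.
The posterior is right-skewed, so the mean exceeds the mode.

μ_MAP = 6.841, E[μ|data] = 6.921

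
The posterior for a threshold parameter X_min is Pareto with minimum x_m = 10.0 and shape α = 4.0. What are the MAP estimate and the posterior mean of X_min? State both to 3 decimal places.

MAP = 10.000, posterior mean = 13.333

The Pareto density is strictly decreasing on [x_m, ∞), so the mode is x_m = 10.000.
Mean = α·x_m/(α−1) = 4.0·10.0/3.0 = 13.333.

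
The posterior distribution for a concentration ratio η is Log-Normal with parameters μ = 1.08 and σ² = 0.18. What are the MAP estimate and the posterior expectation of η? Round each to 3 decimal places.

Mode = exp(μ − σ²) = exp(0.90) = 2.460.
Mean = exp(μ + σ²/2) = exp(1.170) = 3.222.

MAP: 2.460. Posterior mean: 3.222.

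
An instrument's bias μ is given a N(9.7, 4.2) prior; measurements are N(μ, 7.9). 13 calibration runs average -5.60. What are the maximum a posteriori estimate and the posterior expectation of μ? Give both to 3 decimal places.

μ_MAP = -3.666, E[μ|data] = -3.666

Posterior for μ is Normal. Precision-weighted mean: (1/4.2·9.7 + 13/7.9·-5.60) / (1/4.2 + 13/7.9) = -3.666.
A Normal posterior is symmetric, so mode = mean.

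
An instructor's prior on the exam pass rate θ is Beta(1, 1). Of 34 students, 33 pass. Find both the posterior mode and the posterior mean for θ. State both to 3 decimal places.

Posterior: Beta(1+33, 1+1) = Beta(34, 2).
Mode = (34−1)/(34+2−2) = 33/34 = 0.971.
With a flat prior the MAP equals the MLE, 33/34.
Mean = 34/(34+2) = 34/36 = 0.944.
Mode > mean: the posterior has a left tail.

MAP: 0.971. Posterior mean: 0.944.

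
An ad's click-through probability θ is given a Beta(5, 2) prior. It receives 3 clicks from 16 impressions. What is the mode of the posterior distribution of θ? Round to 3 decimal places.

0.333

Posterior: Beta(5+3, 2+13) = Beta(8, 15).
Mode = (8−1)/(8+15−2) = 7/21 = 0.333.
Mean = 8/(8+15) = 8/23 = 0.348.
This is the posterior mode — the MAP estimate.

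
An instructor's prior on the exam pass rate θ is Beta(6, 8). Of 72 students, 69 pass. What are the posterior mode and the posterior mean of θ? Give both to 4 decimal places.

Posterior: Beta(6+69, 8+3) = Beta(75, 11).
Mode = (75−1)/(75+11−2) = 74/84 = 0.8810.
Mean = 75/(75+11) = 75/86 = 0.8721.

MAP = 0.8810, posterior mean = 0.8721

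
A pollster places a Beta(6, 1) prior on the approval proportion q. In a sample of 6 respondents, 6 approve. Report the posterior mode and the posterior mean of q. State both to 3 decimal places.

posterior mode = 1.000, posterior mean = 0.923

Posterior: Beta(6+6, 1+0) = Beta(12, 1).
Since β = 1 ≤ 1 and α > 1, the Beta density is monotone increasing on [0,1]; the mode is at 1.
Mean = 12/(12+1) = 0.923.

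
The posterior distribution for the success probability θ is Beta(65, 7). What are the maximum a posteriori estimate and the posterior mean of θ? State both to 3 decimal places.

θ_MAP = 0.914, E[θ|data] = 0.903

Mode = (65−1)/(65+7−2) = 64/70 = 0.914.
Mean = 65/(65+7) = 65/72 = 0.903.
The posterior is left-skewed, so the mode exceeds the mean.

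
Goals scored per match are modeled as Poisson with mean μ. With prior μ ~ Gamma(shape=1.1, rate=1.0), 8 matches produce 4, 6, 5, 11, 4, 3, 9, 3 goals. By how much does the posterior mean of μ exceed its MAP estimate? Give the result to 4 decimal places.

0.1111

Σ counts = 45. Posterior: Gamma(shape = 1.1+45 = 46.1, rate = 1.0+8 = 9.0).
Mode = (α−1)/β = 45.1/9.0 = 5.0111.
Mean = α/β = 46.1/9.0 = 5.1222.
Difference = 5.1222 − 5.0111 = 0.1111.
The mean is pulled above the mode by the posterior's right skew.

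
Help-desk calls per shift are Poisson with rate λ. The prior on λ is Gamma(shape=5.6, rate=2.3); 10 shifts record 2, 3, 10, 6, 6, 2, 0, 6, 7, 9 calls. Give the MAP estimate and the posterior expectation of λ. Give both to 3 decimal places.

MAP estimate = 4.520, posterior expectation = 4.602

Σ counts = 51. Posterior: Gamma(shape = 5.6+51 = 56.6, rate = 2.3+10 = 12.3).
Mode = (α−1)/β = 55.6/12.3 = 4.520.
Mean = α/β = 56.6/12.3 = 4.602.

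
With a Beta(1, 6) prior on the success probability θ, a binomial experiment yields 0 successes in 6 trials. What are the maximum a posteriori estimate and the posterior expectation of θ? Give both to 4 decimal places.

maximum a posteriori estimate = 0.0000, posterior expectation = 0.0769

Posterior: Beta(1+0, 6+6) = Beta(1, 12).
Since α = 1 ≤ 1 and β > 1, the Beta density is monotone decreasing on [0,1]; the mode is at 0.
Mean = 1/(1+12) = 0.0769.
The posterior is right-skewed, so the mean exceeds the mode.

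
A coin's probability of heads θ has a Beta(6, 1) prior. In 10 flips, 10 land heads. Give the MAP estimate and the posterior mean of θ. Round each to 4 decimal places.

Posterior: Beta(6+10, 1+0) = Beta(16, 1).
Since β = 1 ≤ 1 and α > 1, the Beta density is monotone increasing on [0,1]; the mode is at 1.
Mean = 16/(16+1) = 0.9412.

MAP = 1.0000; posterior mean = 0.9412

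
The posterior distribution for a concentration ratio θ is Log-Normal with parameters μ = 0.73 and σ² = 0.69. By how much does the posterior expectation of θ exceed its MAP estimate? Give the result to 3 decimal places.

1.889

Mode = exp(μ − σ²) = exp(0.04) = 1.041.
Mean = exp(μ + σ²/2) = exp(1.075) = 2.930.
Difference = 2.930 − 1.041 = 1.889.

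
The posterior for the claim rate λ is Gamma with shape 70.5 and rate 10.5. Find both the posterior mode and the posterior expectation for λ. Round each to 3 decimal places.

MAP = 6.619, posterior mean = 6.714

Mode = (α−1)/β = 69.5/10.5 = 6.619.
Mean = α/β = 70.5/10.5 = 6.714.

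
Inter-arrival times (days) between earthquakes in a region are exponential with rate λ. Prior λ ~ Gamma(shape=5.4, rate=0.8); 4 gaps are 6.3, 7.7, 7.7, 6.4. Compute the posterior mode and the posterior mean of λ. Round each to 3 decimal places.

Σ times = 28.1. Posterior: Gamma(shape = 5.4+4 = 9.4, rate = 0.8+28.1 = 28.9).
Mode = (α−1)/β = 8.4/28.9 = 0.291.
Mean = α/β = 9.4/28.9 = 0.325.
Mean > mode: the posterior has a right tail.

MAP: 0.291. Posterior mean: 0.325.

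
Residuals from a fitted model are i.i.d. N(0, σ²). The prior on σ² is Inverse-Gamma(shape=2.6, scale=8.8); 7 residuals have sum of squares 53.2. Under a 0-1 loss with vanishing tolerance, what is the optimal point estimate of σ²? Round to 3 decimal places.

Posterior: Inverse-Gamma(shape = 2.6+7/2 = 6.1, scale = 8.8+53.2/2 = 35.4).
Mode = β/(α+1) = 35.4/7.1 = 4.986.
Mean = β/(α−1) = 35.4/5.1 = 6.941.
This is the posterior mode — the MAP estimate.

4.986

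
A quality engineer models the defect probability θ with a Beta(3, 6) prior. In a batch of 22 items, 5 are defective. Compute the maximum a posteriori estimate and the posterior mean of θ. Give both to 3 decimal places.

Posterior: Beta(3+5, 6+17) = Beta(8, 23).
Mode = (8−1)/(8+23−2) = 7/29 = 0.241.
Mean = 8/(8+23) = 8/31 = 0.258.

MAP = 0.241, posterior mean = 0.258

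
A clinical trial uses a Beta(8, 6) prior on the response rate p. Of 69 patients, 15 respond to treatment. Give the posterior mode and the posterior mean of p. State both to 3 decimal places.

MAP: 0.272. Posterior mean: 0.277.

Posterior: Beta(8+15, 6+54) = Beta(23, 60).
Mode = (23−1)/(23+60−2) = 22/81 = 0.272.
Mean = 23/(23+60) = 23/83 = 0.277.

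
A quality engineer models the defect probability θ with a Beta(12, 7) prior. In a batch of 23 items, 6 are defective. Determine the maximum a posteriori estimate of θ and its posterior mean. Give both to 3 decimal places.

Posterior: Beta(12+6, 7+17) = Beta(18, 24).
Mode = (18−1)/(18+24−2) = 17/40 = 0.425.
Mean = 18/(18+24) = 18/42 = 0.429.

MAP = 0.425, posterior mean = 0.429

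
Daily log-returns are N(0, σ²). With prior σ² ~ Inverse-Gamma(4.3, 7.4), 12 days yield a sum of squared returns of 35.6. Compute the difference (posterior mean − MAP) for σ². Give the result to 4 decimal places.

Posterior: Inverse-Gamma(shape = 4.3+12/2 = 10.3, scale = 7.4+35.6/2 = 25.2).
Mode = β/(α+1) = 25.2/11.3 = 2.2301.
Mean = β/(α−1) = 25.2/9.3 = 2.7097.
Difference = 2.7097 − 2.2301 = 0.4796.

0.4796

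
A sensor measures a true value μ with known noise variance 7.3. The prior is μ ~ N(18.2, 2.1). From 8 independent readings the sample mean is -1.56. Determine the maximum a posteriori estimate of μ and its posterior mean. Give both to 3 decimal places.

Posterior for μ is Normal. Precision-weighted mean: (1/2.1·18.2 + 8/7.3·-1.56) / (1/2.1 + 8/7.3) = 4.425.
A Normal posterior is symmetric, so mode = mean.

MAP = 4.425; posterior mean = 4.425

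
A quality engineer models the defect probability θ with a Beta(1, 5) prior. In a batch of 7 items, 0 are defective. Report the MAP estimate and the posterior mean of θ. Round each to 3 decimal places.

Posterior: Beta(1+0, 5+7) = Beta(1, 12).
Since α = 1 ≤ 1 and β > 1, the Beta density is monotone decreasing on [0,1]; the mode is at 0.
Mean = 1/(1+12) = 0.077.

MAP estimate = 0.000, posterior mean = 0.077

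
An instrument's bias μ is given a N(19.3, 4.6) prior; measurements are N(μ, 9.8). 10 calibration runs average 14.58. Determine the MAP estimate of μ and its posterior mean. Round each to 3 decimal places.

Posterior for μ is Normal. Precision-weighted mean: (1/4.6·19.3 + 10/9.8·14.58) / (1/4.6 + 10/9.8) = 15.409.
A Normal posterior is symmetric, so mode = mean.

MAP estimate = 15.409, posterior mean = 15.409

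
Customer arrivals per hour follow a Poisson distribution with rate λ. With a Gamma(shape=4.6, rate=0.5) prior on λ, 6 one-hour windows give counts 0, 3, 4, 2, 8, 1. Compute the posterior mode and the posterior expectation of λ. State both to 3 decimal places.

Σ counts = 18. Posterior: Gamma(shape = 4.6+18 = 22.6, rate = 0.5+6 = 6.5).
Mode = (α−1)/β = 21.6/6.5 = 3.323.
Mean = α/β = 22.6/6.5 = 3.477.
The mean is pulled above the mode by the posterior's right skew.

MAP = 3.323; posterior mean = 3.477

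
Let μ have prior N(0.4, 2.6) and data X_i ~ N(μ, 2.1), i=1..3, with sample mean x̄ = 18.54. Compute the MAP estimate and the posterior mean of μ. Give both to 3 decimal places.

MAP = 14.692, posterior mean = 14.692

Posterior for μ is Normal. Precision-weighted mean: (1/2.6·0.4 + 3/2.1·18.54) / (1/2.6 + 3/2.1) = 14.692.
A Normal posterior is symmetric, so mode = mean.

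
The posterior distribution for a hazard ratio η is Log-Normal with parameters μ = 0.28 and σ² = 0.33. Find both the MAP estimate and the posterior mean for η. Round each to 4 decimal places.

Mode = exp(μ − σ²) = exp(-0.05) = 0.9512.
Mean = exp(μ + σ²/2) = exp(0.445) = 1.5605.

MAP = 0.9512; posterior mean = 1.5605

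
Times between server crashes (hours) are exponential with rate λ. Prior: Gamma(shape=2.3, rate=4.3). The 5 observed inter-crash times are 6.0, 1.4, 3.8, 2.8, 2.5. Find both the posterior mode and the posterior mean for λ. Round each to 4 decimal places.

Σ times = 16.5. Posterior: Gamma(shape = 2.3+5 = 7.3, rate = 4.3+16.5 = 20.8).
Mode = (α−1)/β = 6.3/20.8 = 0.3029.
Mean = α/β = 7.3/20.8 = 0.3510.

MAP: 0.3029. Posterior mean: 0.3510.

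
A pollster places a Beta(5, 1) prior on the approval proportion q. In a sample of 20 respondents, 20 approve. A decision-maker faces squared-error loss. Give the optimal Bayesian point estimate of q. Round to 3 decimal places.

0.962

Posterior: Beta(5+20, 1+0) = Beta(25, 1).
Since β = 1 ≤ 1 and α > 1, the Beta density is monotone increasing on [0,1]; the mode is at 1.
Mean = 25/(25+1) = 0.962.
Squared-error loss ⇒ the optimal estimator is the posterior mean.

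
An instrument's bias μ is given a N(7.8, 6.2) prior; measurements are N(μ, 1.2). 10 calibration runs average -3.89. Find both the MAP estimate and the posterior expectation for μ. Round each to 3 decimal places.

Posterior for μ is Normal. Precision-weighted mean: (1/6.2·7.8 + 10/1.2·-3.89) / (1/6.2 + 10/1.2) = -3.668.
A Normal posterior is symmetric, so mode = mean.

μ_MAP = -3.668, E[μ|data] = -3.668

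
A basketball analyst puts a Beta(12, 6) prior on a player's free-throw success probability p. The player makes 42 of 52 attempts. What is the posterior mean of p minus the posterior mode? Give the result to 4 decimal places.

Posterior: Beta(12+42, 6+10) = Beta(54, 16).
Mode = (54−1)/(54+16−2) = 53/68 = 0.7794.
Mean = 54/(54+16) = 54/70 = 0.7714.
Difference = 0.7714 − 0.7794 = -0.0080.
Left-skewed posterior ⇒ mean < mode.

-0.0080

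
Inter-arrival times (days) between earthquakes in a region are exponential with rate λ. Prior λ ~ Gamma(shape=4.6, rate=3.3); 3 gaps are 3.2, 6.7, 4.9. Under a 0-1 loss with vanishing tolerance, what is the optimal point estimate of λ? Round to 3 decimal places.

0.365

Σ times = 14.8. Posterior: Gamma(shape = 4.6+3 = 7.6, rate = 3.3+14.8 = 18.1).
Mode = (α−1)/β = 6.6/18.1 = 0.365.
Mean = α/β = 7.6/18.1 = 0.420.
This is the posterior mode — the MAP estimate.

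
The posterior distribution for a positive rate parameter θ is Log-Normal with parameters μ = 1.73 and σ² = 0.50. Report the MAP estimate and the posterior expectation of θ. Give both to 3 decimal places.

Mode = exp(μ − σ²) = exp(1.23) = 3.421.
Mean = exp(μ + σ²/2) = exp(1.980) = 7.243.

θ_MAP = 3.421, E[θ|data] = 7.243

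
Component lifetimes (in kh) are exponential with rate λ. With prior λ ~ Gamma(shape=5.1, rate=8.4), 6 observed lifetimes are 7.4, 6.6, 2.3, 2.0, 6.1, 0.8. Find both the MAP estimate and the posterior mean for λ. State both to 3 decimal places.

Σ times = 25.2. Posterior: Gamma(shape = 5.1+6 = 11.1, rate = 8.4+25.2 = 33.6).
Mode = (α−1)/β = 10.1/33.6 = 0.301.
Mean = α/β = 11.1/33.6 = 0.330.

MAP = 0.301; posterior mean = 0.330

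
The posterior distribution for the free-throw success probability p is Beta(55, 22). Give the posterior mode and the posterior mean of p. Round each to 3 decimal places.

MAP: 0.720. Posterior mean: 0.714.

Mode = (55−1)/(55+22−2) = 54/75 = 0.720.
Mean = 55/(55+22) = 55/77 = 0.714.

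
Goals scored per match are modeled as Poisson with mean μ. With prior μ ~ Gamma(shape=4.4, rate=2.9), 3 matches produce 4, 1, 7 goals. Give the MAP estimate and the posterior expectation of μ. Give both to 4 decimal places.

Σ counts = 12. Posterior: Gamma(shape = 4.4+12 = 16.4, rate = 2.9+3 = 5.9).
Mode = (α−1)/β = 15.4/5.9 = 2.6102.
Mean = α/β = 16.4/5.9 = 2.7797.
The posterior is right-skewed, so the mean exceeds the mode.

MAP = 2.6102, posterior mean = 2.7797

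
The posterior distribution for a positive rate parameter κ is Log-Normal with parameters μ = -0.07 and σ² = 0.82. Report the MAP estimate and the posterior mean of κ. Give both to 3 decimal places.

Mode = exp(μ − σ²) = exp(-0.89) = 0.411.
Mean = exp(μ + σ²/2) = exp(0.340) = 1.405.
Mean > mode: the posterior has a right tail.

κ_MAP = 0.411, E[κ|data] = 1.405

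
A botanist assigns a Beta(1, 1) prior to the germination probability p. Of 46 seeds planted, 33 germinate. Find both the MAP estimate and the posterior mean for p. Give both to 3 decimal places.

Posterior: Beta(1+33, 1+13) = Beta(34, 14).
Mode = (34−1)/(34+14−2) = 33/46 = 0.717.
With a flat prior the MAP equals the MLE, 33/46.
Mean = 34/(34+14) = 34/48 = 0.708.
The mean is pulled below the mode by the posterior's left skew.

MAP: 0.717. Posterior mean: 0.708.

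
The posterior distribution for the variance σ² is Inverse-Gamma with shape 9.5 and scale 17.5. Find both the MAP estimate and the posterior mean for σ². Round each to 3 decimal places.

MAP = 1.667, posterior mean = 2.059

Mode = β/(α+1) = 17.5/10.5 = 1.667.
Mean = β/(α−1) = 17.5/8.5 = 2.059.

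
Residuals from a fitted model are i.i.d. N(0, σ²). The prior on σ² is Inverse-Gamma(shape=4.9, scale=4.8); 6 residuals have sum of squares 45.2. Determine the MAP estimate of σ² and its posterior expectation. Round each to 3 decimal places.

MAP = 3.079; posterior mean = 3.971

Posterior: Inverse-Gamma(shape = 4.9+6/2 = 7.9, scale = 4.8+45.2/2 = 27.4).
Mode = β/(α+1) = 27.4/8.9 = 3.079.
Mean = β/(α−1) = 27.4/6.9 = 3.971.
The posterior is right-skewed, so the mean exceeds the mode.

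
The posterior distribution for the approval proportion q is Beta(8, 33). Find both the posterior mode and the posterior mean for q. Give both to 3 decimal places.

Mode = (8−1)/(8+33−2) = 7/39 = 0.179.
Mean = 8/(8+33) = 8/41 = 0.195.

MAP: 0.179. Posterior mean: 0.195.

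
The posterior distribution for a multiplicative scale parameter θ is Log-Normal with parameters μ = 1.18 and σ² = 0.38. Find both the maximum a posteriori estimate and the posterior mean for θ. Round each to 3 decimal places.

MAP = 2.226, posterior mean = 3.935

Mode = exp(μ − σ²) = exp(0.80) = 2.226.
Mean = exp(μ + σ²/2) = exp(1.370) = 3.935.
The posterior is right-skewed, so the mean exceeds the mode.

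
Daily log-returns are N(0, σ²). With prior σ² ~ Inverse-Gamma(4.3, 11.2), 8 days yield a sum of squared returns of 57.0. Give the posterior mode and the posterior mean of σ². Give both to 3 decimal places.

Posterior: Inverse-Gamma(shape = 4.3+8/2 = 8.3, scale = 11.2+57.0/2 = 39.7).
Mode = β/(α+1) = 39.7/9.3 = 4.269.
Mean = β/(α−1) = 39.7/7.3 = 5.438.

σ²_MAP = 4.269, E[σ²|data] = 5.438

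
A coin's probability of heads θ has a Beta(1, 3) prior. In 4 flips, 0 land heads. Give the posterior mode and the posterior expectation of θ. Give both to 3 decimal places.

Posterior: Beta(1+0, 3+4) = Beta(1, 7).
Since α = 1 ≤ 1 and β > 1, the Beta density is monotone decreasing on [0,1]; the mode is at 0.
Mean = 1/(1+7) = 0.125.

posterior mode = 0.000, posterior expectation = 0.125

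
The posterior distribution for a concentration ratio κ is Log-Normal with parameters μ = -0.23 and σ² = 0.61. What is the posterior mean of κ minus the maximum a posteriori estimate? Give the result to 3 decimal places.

Mode = exp(μ − σ²) = exp(-0.84) = 0.432.
Mean = exp(μ + σ²/2) = exp(0.075) = 1.078.
Difference = 1.078 − 0.432 = 0.646.
Right-skewed posterior ⇒ mode < mean.

0.646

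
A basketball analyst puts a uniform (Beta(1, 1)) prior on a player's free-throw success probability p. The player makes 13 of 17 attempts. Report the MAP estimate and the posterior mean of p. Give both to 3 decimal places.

MAP = 0.765; posterior mean = 0.737

Posterior: Beta(1+13, 1+4) = Beta(14, 5).
Mode = (14−1)/(14+5−2) = 13/17 = 0.765.
Mean = 14/(14+5) = 14/19 = 0.737.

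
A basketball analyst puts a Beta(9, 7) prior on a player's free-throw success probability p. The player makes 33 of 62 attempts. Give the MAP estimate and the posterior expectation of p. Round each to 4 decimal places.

MAP estimate = 0.5395, posterior expectation = 0.5385

Posterior: Beta(9+33, 7+29) = Beta(42, 36).
Mode = (42−1)/(42+36−2) = 41/76 = 0.5395.
Mean = 42/(42+36) = 42/78 = 0.5385.
The mean is pulled below the mode by the posterior's left skew.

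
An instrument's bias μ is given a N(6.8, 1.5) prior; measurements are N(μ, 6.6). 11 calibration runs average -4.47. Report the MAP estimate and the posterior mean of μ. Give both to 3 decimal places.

μ_MAP = -1.250, E[μ|data] = -1.250

Posterior for μ is Normal. Precision-weighted mean: (1/1.5·6.8 + 11/6.6·-4.47) / (1/1.5 + 11/6.6) = -1.250.
A Normal posterior is symmetric, so mode = mean.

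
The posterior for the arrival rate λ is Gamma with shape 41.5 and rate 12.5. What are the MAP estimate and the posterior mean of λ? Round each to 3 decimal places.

MAP: 3.240. Posterior mean: 3.320.

Mode = (α−1)/β = 40.5/12.5 = 3.240.
Mean = α/β = 41.5/12.5 = 3.320.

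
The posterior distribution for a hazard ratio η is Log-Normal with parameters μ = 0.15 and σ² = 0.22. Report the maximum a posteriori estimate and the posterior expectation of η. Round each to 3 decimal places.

η_MAP = 0.932, E[η|data] = 1.297

Mode = exp(μ − σ²) = exp(-0.07) = 0.932.
Mean = exp(μ + σ²/2) = exp(0.260) = 1.297.
Mean > mode: the posterior has a right tail.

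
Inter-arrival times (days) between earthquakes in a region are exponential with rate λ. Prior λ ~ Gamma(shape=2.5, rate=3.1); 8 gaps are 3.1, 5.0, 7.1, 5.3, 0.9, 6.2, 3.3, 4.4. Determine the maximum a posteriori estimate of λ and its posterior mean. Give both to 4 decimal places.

maximum a posteriori estimate = 0.2474, posterior mean = 0.2734

Σ times = 35.3. Posterior: Gamma(shape = 2.5+8 = 10.5, rate = 3.1+35.3 = 38.4).
Mode = (α−1)/β = 9.5/38.4 = 0.2474.
Mean = α/β = 10.5/38.4 = 0.2734.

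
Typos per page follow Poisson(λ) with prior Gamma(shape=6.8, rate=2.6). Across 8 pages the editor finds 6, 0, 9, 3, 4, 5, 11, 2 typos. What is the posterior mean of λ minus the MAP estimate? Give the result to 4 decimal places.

Σ counts = 40. Posterior: Gamma(shape = 6.8+40 = 46.8, rate = 2.6+8 = 10.6).
Mode = (α−1)/β = 45.8/10.6 = 4.3208.
Mean = α/β = 46.8/10.6 = 4.4151.
Difference = 4.4151 − 4.3208 = 0.0943.

0.0943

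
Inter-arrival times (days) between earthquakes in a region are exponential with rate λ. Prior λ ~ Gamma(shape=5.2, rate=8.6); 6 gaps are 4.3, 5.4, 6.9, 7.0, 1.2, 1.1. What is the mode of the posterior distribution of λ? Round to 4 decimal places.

Σ times = 25.9. Posterior: Gamma(shape = 5.2+6 = 11.2, rate = 8.6+25.9 = 34.5).
Mode = (α−1)/β = 10.2/34.5 = 0.2957.
Mean = α/β = 11.2/34.5 = 0.3246.
This is the posterior mode — the MAP estimate.

0.2957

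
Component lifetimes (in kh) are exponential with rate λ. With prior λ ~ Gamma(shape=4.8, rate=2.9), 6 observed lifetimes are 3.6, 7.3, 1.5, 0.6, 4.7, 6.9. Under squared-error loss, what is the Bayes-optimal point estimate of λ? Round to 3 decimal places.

0.393

Σ times = 24.6. Posterior: Gamma(shape = 4.8+6 = 10.8, rate = 2.9+24.6 = 27.5).
Mode = (α−1)/β = 9.8/27.5 = 0.356.
Mean = α/β = 10.8/27.5 = 0.393.
Squared-error loss ⇒ the optimal estimator is the posterior mean.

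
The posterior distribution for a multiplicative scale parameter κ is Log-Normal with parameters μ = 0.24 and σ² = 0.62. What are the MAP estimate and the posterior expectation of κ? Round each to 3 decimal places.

MAP: 0.684. Posterior mean: 1.733.

Mode = exp(μ − σ²) = exp(-0.38) = 0.684.
Mean = exp(μ + σ²/2) = exp(0.550) = 1.733.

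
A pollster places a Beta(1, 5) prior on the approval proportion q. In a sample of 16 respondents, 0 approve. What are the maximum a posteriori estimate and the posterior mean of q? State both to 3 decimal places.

MAP: 0.000. Posterior mean: 0.045.

Posterior: Beta(1+0, 5+16) = Beta(1, 21).
Since α = 1 ≤ 1 and β > 1, the Beta density is monotone decreasing on [0,1]; the mode is at 0.
Mean = 1/(1+21) = 0.045.
The mean is pulled above the mode by the posterior's right skew.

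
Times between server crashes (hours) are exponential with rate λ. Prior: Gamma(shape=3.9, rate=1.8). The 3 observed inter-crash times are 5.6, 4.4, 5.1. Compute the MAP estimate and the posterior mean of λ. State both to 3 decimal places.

Σ times = 15.1. Posterior: Gamma(shape = 3.9+3 = 6.9, rate = 1.8+15.1 = 16.9).
Mode = (α−1)/β = 5.9/16.9 = 0.349.
Mean = α/β = 6.9/16.9 = 0.408.
The posterior is right-skewed, so the mean exceeds the mode.

MAP = 0.349, posterior mean = 0.408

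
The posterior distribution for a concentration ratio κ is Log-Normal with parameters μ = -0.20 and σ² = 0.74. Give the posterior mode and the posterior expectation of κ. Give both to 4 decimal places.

MAP = 0.3906; posterior mean = 1.1853

Mode = exp(μ − σ²) = exp(-0.94) = 0.3906.
Mean = exp(μ + σ²/2) = exp(0.170) = 1.1853.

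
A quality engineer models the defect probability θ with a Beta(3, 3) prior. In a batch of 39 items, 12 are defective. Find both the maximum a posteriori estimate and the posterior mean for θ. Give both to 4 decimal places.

MAP = 0.3256, posterior mean = 0.3333

Posterior: Beta(3+12, 3+27) = Beta(15, 30).
Mode = (15−1)/(15+30−2) = 14/43 = 0.3256.
Mean = 15/(15+30) = 15/45 = 0.3333.
Right-skewed posterior ⇒ mode < mean.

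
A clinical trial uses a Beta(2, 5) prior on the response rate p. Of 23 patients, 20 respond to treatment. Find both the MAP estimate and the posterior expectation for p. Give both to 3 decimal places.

Posterior: Beta(2+20, 5+3) = Beta(22, 8).
Mode = (22−1)/(22+8−2) = 21/28 = 0.750.
Mean = 22/(22+8) = 22/30 = 0.733.

MAP = 0.750, posterior mean = 0.733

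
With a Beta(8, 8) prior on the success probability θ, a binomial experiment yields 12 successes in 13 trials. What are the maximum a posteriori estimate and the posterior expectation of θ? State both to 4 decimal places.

Posterior: Beta(8+12, 8+1) = Beta(20, 9).
Mode = (20−1)/(20+9−2) = 19/27 = 0.7037.
Mean = 20/(20+9) = 20/29 = 0.6897.

MAP = 0.7037; posterior mean = 0.6897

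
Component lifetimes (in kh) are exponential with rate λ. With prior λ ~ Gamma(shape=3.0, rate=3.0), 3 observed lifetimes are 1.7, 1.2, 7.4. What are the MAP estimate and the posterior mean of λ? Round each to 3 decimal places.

MAP = 0.376, posterior mean = 0.451

Σ times = 10.3. Posterior: Gamma(shape = 3.0+3 = 6.0, rate = 3.0+10.3 = 13.3).
Mode = (α−1)/β = 5.0/13.3 = 0.376.
Mean = α/β = 6.0/13.3 = 0.451.
Mean > mode: the posterior has a right tail.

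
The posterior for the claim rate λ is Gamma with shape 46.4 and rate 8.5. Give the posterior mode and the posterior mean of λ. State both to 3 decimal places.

MAP = 5.341, posterior mean = 5.459

Mode = (α−1)/β = 45.4/8.5 = 5.341.
Mean = α/β = 46.4/8.5 = 5.459.
The mean is pulled above the mode by the posterior's right skew.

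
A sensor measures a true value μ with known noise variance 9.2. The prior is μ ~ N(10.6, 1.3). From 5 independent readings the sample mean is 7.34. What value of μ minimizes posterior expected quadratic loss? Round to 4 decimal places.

Posterior for μ is Normal. Precision-weighted mean: (1/1.3·10.6 + 5/9.2·7.34) / (1/1.3 + 5/9.2) = 9.2503.
A Normal posterior is symmetric, so mode = mean.
Quadratic loss ⇒ the optimal estimator is the posterior mean.

9.2503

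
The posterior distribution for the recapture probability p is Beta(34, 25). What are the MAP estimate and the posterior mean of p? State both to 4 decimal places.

MAP estimate = 0.5789, posterior mean = 0.5763

Mode = (34−1)/(34+25−2) = 33/57 = 0.5789.
Mean = 34/(34+25) = 34/59 = 0.5763.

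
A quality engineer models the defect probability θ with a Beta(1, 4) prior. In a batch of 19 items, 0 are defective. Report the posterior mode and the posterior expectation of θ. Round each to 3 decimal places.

MAP = 0.000; posterior mean = 0.042

Posterior: Beta(1+0, 4+19) = Beta(1, 23).
Since α = 1 ≤ 1 and β > 1, the Beta density is monotone decreasing on [0,1]; the mode is at 0.
Mean = 1/(1+23) = 0.042.
Mean > mode: the posterior has a right tail.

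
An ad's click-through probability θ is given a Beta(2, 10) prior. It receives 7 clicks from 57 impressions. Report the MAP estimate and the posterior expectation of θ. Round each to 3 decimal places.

MAP = 0.119, posterior mean = 0.130

Posterior: Beta(2+7, 10+50) = Beta(9, 60).
Mode = (9−1)/(9+60−2) = 8/67 = 0.119.
Mean = 9/(9+60) = 9/69 = 0.130.
The posterior is right-skewed, so the mean exceeds the mode.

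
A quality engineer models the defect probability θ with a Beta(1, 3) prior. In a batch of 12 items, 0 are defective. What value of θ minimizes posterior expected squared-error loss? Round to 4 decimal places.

0.0625

Posterior: Beta(1+0, 3+12) = Beta(1, 15).
Since α = 1 ≤ 1 and β > 1, the Beta density is monotone decreasing on [0,1]; the mode is at 0.
Mean = 1/(1+15) = 0.0625.
Squared-error loss ⇒ the optimal estimator is the posterior mean.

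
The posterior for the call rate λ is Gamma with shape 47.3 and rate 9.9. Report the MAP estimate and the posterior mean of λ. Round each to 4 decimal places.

MAP: 4.6768. Posterior mean: 4.7778.

Mode = (α−1)/β = 46.3/9.9 = 4.6768.
Mean = α/β = 47.3/9.9 = 4.7778.
The posterior is right-skewed, so the mean exceeds the mode.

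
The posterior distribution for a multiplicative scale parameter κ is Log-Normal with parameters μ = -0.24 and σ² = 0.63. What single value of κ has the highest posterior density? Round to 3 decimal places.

0.419

Mode = exp(μ − σ²) = exp(-0.87) = 0.419.
Mean = exp(μ + σ²/2) = exp(0.075) = 1.078.
This is the posterior mode — the MAP estimate.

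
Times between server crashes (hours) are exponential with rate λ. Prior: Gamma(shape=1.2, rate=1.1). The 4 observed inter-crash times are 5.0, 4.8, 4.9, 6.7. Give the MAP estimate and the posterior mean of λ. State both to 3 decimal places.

Σ times = 21.4. Posterior: Gamma(shape = 1.2+4 = 5.2, rate = 1.1+21.4 = 22.5).
Mode = (α−1)/β = 4.2/22.5 = 0.187.
Mean = α/β = 5.2/22.5 = 0.231.
The posterior is right-skewed, so the mean exceeds the mode.

MAP: 0.187. Posterior mean: 0.231.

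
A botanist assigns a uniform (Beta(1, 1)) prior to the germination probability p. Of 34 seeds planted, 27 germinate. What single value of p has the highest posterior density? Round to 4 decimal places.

0.7941

Posterior: Beta(1+27, 1+7) = Beta(28, 8).
Mode = (28−1)/(28+8−2) = 27/34 = 0.7941.
With a flat prior the MAP equals the MLE, 27/34.
Mean = 28/(28+8) = 28/36 = 0.7778.
This is the posterior mode — the MAP estimate.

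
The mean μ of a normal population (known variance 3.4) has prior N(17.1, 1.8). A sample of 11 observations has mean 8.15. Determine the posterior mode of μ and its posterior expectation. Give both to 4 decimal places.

Posterior for μ is Normal. Precision-weighted mean: (1/1.8·17.1 + 11/3.4·8.15) / (1/1.8 + 11/3.4) = 9.4616.
A Normal posterior is symmetric, so mode = mean.

posterior mode = 9.4616, posterior expectation = 9.4616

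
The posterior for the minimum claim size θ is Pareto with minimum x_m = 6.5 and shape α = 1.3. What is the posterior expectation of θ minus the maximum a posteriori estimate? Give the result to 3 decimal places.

21.667

The Pareto density is strictly decreasing on [x_m, ∞), so the mode is x_m = 6.500.
Mean = α·x_m/(α−1) = 1.3·6.5/0.3 = 28.167.
Difference = 28.167 − 6.500 = 21.667.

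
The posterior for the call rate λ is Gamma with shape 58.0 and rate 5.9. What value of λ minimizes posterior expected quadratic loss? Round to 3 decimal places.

Mode = (α−1)/β = 57.0/5.9 = 9.661.
Mean = α/β = 58.0/5.9 = 9.831.
Quadratic loss ⇒ the optimal estimator is the posterior mean.

9.831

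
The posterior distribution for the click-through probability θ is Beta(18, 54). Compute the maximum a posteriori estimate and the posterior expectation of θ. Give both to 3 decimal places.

MAP = 0.243, posterior mean = 0.250

Mode = (18−1)/(18+54−2) = 17/70 = 0.243.
Mean = 18/(18+54) = 18/72 = 0.250.
Mean > mode: the posterior has a right tail.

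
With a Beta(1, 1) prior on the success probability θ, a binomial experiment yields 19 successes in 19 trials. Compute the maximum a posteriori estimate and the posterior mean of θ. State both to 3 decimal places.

MAP = 1.000, posterior mean = 0.952

Posterior: Beta(1+19, 1+0) = Beta(20, 1).
Since β = 1 ≤ 1 and α > 1, the Beta density is monotone increasing on [0,1]; the mode is at 1.
Mean = 20/(20+1) = 0.952.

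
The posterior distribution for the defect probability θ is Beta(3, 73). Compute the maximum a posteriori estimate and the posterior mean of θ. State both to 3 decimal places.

θ_MAP = 0.027, E[θ|data] = 0.039

Mode = (3−1)/(3+73−2) = 2/74 = 0.027.
Mean = 3/(3+73) = 3/76 = 0.039.
The posterior is right-skewed, so the mean exceeds the mode.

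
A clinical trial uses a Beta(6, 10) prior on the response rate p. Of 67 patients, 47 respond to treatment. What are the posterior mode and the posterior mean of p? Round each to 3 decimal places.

MAP = 0.642, posterior mean = 0.639

Posterior: Beta(6+47, 10+20) = Beta(53, 30).
Mode = (53−1)/(53+30−2) = 52/81 = 0.642.
Mean = 53/(53+30) = 53/83 = 0.639.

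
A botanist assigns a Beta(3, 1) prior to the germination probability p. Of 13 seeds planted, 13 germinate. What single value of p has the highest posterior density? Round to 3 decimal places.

Posterior: Beta(3+13, 1+0) = Beta(16, 1).
Since β = 1 ≤ 1 and α > 1, the Beta density is monotone increasing on [0,1]; the mode is at 1.
Mean = 16/(16+1) = 0.941.
This is the posterior mode — the MAP estimate.

1.000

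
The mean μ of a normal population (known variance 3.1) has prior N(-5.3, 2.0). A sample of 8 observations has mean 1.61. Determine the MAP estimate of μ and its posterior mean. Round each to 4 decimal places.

Posterior for μ is Normal. Precision-weighted mean: (1/2.0·-5.3 + 8/3.1·1.61) / (1/2.0 + 8/3.1) = 0.4885.
A Normal posterior is symmetric, so mode = mean.

MAP = 0.4885, posterior mean = 0.4885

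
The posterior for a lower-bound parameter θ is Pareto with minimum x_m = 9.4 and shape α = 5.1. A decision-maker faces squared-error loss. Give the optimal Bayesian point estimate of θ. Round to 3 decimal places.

11.693

The Pareto density is strictly decreasing on [x_m, ∞), so the mode is x_m = 9.400.
Mean = α·x_m/(α−1) = 5.1·9.4/4.1 = 11.693.
Squared-error loss ⇒ the optimal estimator is the posterior mean.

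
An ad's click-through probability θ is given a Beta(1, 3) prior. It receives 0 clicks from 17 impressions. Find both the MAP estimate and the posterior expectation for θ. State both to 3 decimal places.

MAP = 0.000; posterior mean = 0.048

Posterior: Beta(1+0, 3+17) = Beta(1, 20).
Since α = 1 ≤ 1 and β > 1, the Beta density is monotone decreasing on [0,1]; the mode is at 0.
Mean = 1/(1+20) = 0.048.
Mean > mode: the posterior has a right tail.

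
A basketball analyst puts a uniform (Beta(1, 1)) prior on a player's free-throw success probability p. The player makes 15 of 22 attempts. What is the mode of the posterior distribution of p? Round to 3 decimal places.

0.682

Posterior: Beta(1+15, 1+7) = Beta(16, 8).
Mode = (16−1)/(16+8−2) = 15/22 = 0.682.
With a flat prior the MAP equals the MLE, 15/22.
Mean = 16/(16+8) = 16/24 = 0.667.
This is the posterior mode — the MAP estimate.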